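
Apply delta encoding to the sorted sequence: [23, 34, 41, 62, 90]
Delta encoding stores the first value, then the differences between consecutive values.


First value: 23
Deltas:
  34 - 23 = 11
  41 - 34 = 7
  62 - 41 = 21
  90 - 62 = 28


Delta encoded: [23, 11, 7, 21, 28]


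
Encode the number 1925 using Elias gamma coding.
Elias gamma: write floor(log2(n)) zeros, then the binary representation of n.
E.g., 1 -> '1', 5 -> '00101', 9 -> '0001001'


num_bits = floor(log2(1925)) + 1 = 11
leading_zeros = num_bits - 1 = 10
binary(1925) = 11110000101

Elias gamma(1925) = '0000000000' + '11110000101' = 000000000011110000101 (21 bits)


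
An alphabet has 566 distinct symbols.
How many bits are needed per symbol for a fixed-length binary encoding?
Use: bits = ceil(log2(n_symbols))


log2(566) = 9.1447
Bracket: 2^9 = 512 < 566 <= 2^10 = 1024
So ceil(log2(566)) = 10

bits = ceil(log2(566)) = ceil(9.1447) = 10 bits


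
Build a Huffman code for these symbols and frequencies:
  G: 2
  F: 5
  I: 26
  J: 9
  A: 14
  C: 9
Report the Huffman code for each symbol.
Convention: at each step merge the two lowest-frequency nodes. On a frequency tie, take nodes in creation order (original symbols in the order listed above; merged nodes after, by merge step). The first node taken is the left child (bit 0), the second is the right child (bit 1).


Huffman tree construction:
Step 1: Merge G(2) + F(5) = 7
Step 2: Merge (G+F)(7) + J(9) = 16
Step 3: Merge C(9) + A(14) = 23
Step 4: Merge ((G+F)+J)(16) + (C+A)(23) = 39
Step 5: Merge I(26) + (((G+F)+J)+(C+A))(39) = 65
Read each symbol's code off the tree from the root (left child = 0, right child = 1).

Codes:
  G: 1000 (length 4)
  F: 1001 (length 4)
  I: 0 (length 1)
  J: 101 (length 3)
  A: 111 (length 3)
  C: 110 (length 3)
Average code length: 150/65 = 2.3077 bits/symbol


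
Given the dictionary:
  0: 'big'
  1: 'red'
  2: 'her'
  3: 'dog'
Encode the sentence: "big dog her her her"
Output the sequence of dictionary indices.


Look up each word in the dictionary:
  'big' -> 0
  'dog' -> 3
  'her' -> 2
  'her' -> 2
  'her' -> 2

Encoded: [0, 3, 2, 2, 2]


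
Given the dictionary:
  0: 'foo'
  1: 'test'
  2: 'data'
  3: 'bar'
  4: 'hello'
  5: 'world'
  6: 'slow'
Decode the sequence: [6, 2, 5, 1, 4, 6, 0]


Look up each index in the dictionary:
  6 -> 'slow'
  2 -> 'data'
  5 -> 'world'
  1 -> 'test'
  4 -> 'hello'
  6 -> 'slow'
  0 -> 'foo'

Decoded: "slow data world test hello slow foo"


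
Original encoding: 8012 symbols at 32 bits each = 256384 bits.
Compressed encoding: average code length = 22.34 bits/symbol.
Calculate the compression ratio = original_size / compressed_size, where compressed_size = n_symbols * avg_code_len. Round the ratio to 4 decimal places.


original_size = n_symbols * orig_bits = 8012 * 32 = 256384 bits
compressed_size = n_symbols * avg_code_len = 8012 * 22.34 = 178988.08 bits
ratio = original_size / compressed_size = 256384 / 178988.08 = 1.4324

Compression ratio = 1.4324


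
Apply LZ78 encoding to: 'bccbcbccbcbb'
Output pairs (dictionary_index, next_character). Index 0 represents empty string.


LZ78 encoding steps:
Dictionary: {0: ''}
Step 1: w='' (idx 0), next='b' -> output (0, 'b'), add 'b' as idx 1
Step 2: w='' (idx 0), next='c' -> output (0, 'c'), add 'c' as idx 2
Step 3: w='c' (idx 2), next='b' -> output (2, 'b'), add 'cb' as idx 3
Step 4: w='cb' (idx 3), next='c' -> output (3, 'c'), add 'cbc' as idx 4
Step 5: w='cbc' (idx 4), next='b' -> output (4, 'b'), add 'cbcb' as idx 5
Step 6: w='b' (idx 1), end of input -> output (1, '')


Encoded: [(0, 'b'), (0, 'c'), (2, 'b'), (3, 'c'), (4, 'b'), (1, '')]


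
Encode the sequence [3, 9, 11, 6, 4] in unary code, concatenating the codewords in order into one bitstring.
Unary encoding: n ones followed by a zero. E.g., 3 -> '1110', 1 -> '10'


Encode each number as n ones followed by a terminating 0:
  3 -> 1110 (4 bits)
  9 -> 1111111110 (10 bits)
  11 -> 111111111110 (12 bits)
  6 -> 1111110 (7 bits)
  4 -> 11110 (5 bits)
Total length = 4 + 10 + 12 + 7 + 5 = 38 bits.

Unary([3, 9, 11, 6, 4]) = 11101111111110111111111110111111011110 (38 bits)


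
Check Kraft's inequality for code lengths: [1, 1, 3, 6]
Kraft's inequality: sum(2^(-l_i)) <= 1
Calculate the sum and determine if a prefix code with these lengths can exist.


Sum = 2^(-1) + 2^(-1) + 2^(-3) + 2^(-6)
    = 0.5 + 0.5 + 0.125 + 0.015625
    = 73/64 = 1.140625
Since 1.140625 > 1, Kraft's inequality is NOT satisfied.
A prefix code with these lengths CANNOT exist.

Kraft sum = 1.140625. Not satisfied.


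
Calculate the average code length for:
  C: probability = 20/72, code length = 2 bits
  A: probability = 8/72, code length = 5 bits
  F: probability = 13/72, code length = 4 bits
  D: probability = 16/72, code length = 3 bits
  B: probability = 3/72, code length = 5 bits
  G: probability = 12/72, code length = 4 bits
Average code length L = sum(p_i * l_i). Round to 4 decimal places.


Weighted contributions p_i * l_i:
  C: (20/72) * 2 = 40/72
  A: (8/72) * 5 = 40/72
  F: (13/72) * 4 = 52/72
  D: (16/72) * 3 = 48/72
  B: (3/72) * 5 = 15/72
  G: (12/72) * 4 = 48/72
Sum = (40 + 40 + 52 + 48 + 15 + 48)/72 = 243/72

L = 243/72 = 3.3750 bits/symbol


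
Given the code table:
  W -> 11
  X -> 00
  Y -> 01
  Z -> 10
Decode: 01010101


Decoding:
01 -> Y
01 -> Y
01 -> Y
01 -> Y


Result: YYYY


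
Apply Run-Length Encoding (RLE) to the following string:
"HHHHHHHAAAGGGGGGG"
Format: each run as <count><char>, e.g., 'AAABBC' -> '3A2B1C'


Scanning runs left to right:
  i=0: run of 'H' x 7 -> '7H'
  i=7: run of 'A' x 3 -> '3A'
  i=10: run of 'G' x 7 -> '7G'

RLE = 7H3A7G


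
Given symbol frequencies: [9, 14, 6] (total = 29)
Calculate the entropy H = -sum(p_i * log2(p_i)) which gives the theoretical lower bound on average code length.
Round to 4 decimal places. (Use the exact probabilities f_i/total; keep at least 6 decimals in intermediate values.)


Per-symbol terms -p_i * log2(p_i) with p_i = f_i/29:
  p = 9/29 = 0.310345: log2(p) = -1.688056, -p*log2(p) = 0.523879
  p = 14/29 = 0.482759: log2(p) = -1.050626, -p*log2(p) = 0.507199
  p = 6/29 = 0.206897: log2(p) = -2.273018, -p*log2(p) = 0.470280
H = 0.523879 + 0.507199 + 0.470280 = 1.501358

H = 1.5014 bits/symbol


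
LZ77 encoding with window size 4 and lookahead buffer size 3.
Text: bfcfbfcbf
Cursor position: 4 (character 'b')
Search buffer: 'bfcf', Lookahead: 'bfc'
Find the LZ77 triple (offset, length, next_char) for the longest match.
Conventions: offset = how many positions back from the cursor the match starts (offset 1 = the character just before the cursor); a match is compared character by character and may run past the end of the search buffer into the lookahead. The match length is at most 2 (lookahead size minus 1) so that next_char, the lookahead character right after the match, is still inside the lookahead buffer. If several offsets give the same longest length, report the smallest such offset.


Try each offset into the search buffer:
  offset=1 (pos 3, char 'f'): match length 0
  offset=2 (pos 2, char 'c'): match length 0
  offset=3 (pos 1, char 'f'): match length 0
  offset=4 (pos 0, char 'b'): match length 2
Longest match has length 2 at offset 4.
next_char = character at position 4 + 2 = 6 -> 'c'

Best match: offset=4, length=2 (matching 'bf' starting at position 0)
LZ77 triple: (4, 2, 'c')


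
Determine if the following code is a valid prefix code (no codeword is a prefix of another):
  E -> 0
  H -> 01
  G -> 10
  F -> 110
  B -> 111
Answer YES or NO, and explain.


Checking each pair (does one codeword prefix another?):
  E='0' vs H='01': prefix -- VIOLATION

NO -- this is NOT a valid prefix code. E (0) is a prefix of H (01).


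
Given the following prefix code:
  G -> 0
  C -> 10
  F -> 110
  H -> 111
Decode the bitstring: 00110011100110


Decoding step by step:
Bits 0 -> G
Bits 0 -> G
Bits 110 -> F
Bits 0 -> G
Bits 111 -> H
Bits 0 -> G
Bits 0 -> G
Bits 110 -> F


Decoded message: GGFGHGGF


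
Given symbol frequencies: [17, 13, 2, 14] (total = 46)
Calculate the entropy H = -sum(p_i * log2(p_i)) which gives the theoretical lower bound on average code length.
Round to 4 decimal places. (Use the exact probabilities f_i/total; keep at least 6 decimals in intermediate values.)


Per-symbol terms -p_i * log2(p_i) with p_i = f_i/46:
  p = 17/46 = 0.369565: log2(p) = -1.436099, -p*log2(p) = 0.530732
  p = 13/46 = 0.282609: log2(p) = -1.823122, -p*log2(p) = 0.515230
  p = 2/46 = 0.043478: log2(p) = -4.523562, -p*log2(p) = 0.196677
  p = 14/46 = 0.304348: log2(p) = -1.716207, -p*log2(p) = 0.522324
H = 0.530732 + 0.515230 + 0.196677 + 0.522324 = 1.764963

H = 1.765 bits/symbol


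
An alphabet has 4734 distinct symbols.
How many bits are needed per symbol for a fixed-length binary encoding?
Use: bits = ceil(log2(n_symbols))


log2(4734) = 12.2088
Bracket: 2^12 = 4096 < 4734 <= 2^13 = 8192
So ceil(log2(4734)) = 13

bits = ceil(log2(4734)) = ceil(12.2088) = 13 bits


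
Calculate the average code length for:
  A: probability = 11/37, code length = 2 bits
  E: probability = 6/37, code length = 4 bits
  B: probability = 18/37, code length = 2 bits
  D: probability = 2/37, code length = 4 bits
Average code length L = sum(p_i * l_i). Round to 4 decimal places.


Weighted contributions p_i * l_i:
  A: (11/37) * 2 = 22/37
  E: (6/37) * 4 = 24/37
  B: (18/37) * 2 = 36/37
  D: (2/37) * 4 = 8/37
Sum = (22 + 24 + 36 + 8)/37 = 90/37

L = 90/37 = 2.4324 bits/symbol


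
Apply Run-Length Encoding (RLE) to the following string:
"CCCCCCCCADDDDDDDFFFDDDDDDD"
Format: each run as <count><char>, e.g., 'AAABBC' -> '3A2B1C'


Scanning runs left to right:
  i=0: run of 'C' x 8 -> '8C'
  i=8: run of 'A' x 1 -> '1A'
  i=9: run of 'D' x 7 -> '7D'
  i=16: run of 'F' x 3 -> '3F'
  i=19: run of 'D' x 7 -> '7D'

RLE = 8C1A7D3F7D


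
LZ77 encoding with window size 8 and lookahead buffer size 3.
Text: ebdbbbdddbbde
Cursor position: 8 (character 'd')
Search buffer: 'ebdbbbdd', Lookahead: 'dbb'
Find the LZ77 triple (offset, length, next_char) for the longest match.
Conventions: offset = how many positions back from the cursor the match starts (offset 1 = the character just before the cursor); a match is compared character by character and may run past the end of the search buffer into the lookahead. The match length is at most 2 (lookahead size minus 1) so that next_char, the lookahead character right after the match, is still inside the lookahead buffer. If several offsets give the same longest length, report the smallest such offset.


Try each offset into the search buffer:
  offset=1 (pos 7, char 'd'): match length 1
  offset=2 (pos 6, char 'd'): match length 1
  offset=3 (pos 5, char 'b'): match length 0
  offset=4 (pos 4, char 'b'): match length 0
  offset=5 (pos 3, char 'b'): match length 0
  offset=6 (pos 2, char 'd'): match length 2
  offset=7 (pos 1, char 'b'): match length 0
  offset=8 (pos 0, char 'e'): match length 0
Longest match has length 2 at offset 6.
next_char = character at position 8 + 2 = 10 -> 'b'

Best match: offset=6, length=2 (matching 'db' starting at position 2)
LZ77 triple: (6, 2, 'b')


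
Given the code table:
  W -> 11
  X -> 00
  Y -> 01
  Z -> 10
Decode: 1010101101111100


Decoding:
10 -> Z
10 -> Z
10 -> Z
11 -> W
01 -> Y
11 -> W
11 -> W
00 -> X


Result: ZZZWYWWX


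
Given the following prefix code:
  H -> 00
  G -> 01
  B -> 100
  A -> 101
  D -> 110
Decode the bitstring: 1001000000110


Decoding step by step:
Bits 100 -> B
Bits 100 -> B
Bits 00 -> H
Bits 00 -> H
Bits 110 -> D


Decoded message: BBHHD


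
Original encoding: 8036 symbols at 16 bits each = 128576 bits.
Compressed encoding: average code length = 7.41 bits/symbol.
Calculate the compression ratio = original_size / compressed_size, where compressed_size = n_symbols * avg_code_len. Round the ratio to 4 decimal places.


original_size = n_symbols * orig_bits = 8036 * 16 = 128576 bits
compressed_size = n_symbols * avg_code_len = 8036 * 7.41 = 59546.76 bits
ratio = original_size / compressed_size = 128576 / 59546.76 = 2.1592

Compression ratio = 2.1592


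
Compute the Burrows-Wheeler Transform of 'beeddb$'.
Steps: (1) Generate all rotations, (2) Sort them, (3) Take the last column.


Rotations (sorted):
  0: $beeddb -> last char: b
  1: b$beedd -> last char: d
  2: beeddb$ -> last char: $
  3: db$beed -> last char: d
  4: ddb$bee -> last char: e
  5: eddb$be -> last char: e
  6: eeddb$b -> last char: b


BWT = bd$deeb


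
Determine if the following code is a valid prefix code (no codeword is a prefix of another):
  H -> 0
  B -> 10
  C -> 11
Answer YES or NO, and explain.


Checking each pair (does one codeword prefix another?):
  H='0' vs B='10': no prefix
  H='0' vs C='11': no prefix
  B='10' vs H='0': no prefix
  B='10' vs C='11': no prefix
  C='11' vs H='0': no prefix
  C='11' vs B='10': no prefix
No violation found over all pairs.

YES -- this is a valid prefix code. No codeword is a prefix of any other codeword.


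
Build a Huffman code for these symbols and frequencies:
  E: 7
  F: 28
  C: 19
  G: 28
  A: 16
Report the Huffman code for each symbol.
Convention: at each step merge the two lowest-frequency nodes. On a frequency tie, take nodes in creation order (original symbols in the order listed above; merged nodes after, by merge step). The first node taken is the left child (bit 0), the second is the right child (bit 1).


Huffman tree construction:
Step 1: Merge E(7) + A(16) = 23
Step 2: Merge C(19) + (E+A)(23) = 42
Step 3: Merge F(28) + G(28) = 56
Step 4: Merge (C+(E+A))(42) + (F+G)(56) = 98
Read each symbol's code off the tree from the root (left child = 0, right child = 1).

Codes:
  E: 010 (length 3)
  F: 10 (length 2)
  C: 00 (length 2)
  G: 11 (length 2)
  A: 011 (length 3)
Average code length: 219/98 = 2.2347 bits/symbol


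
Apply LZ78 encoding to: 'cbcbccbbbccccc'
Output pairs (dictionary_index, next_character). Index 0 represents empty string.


LZ78 encoding steps:
Dictionary: {0: ''}
Step 1: w='' (idx 0), next='c' -> output (0, 'c'), add 'c' as idx 1
Step 2: w='' (idx 0), next='b' -> output (0, 'b'), add 'b' as idx 2
Step 3: w='c' (idx 1), next='b' -> output (1, 'b'), add 'cb' as idx 3
Step 4: w='c' (idx 1), next='c' -> output (1, 'c'), add 'cc' as idx 4
Step 5: w='b' (idx 2), next='b' -> output (2, 'b'), add 'bb' as idx 5
Step 6: w='b' (idx 2), next='c' -> output (2, 'c'), add 'bc' as idx 6
Step 7: w='cc' (idx 4), next='c' -> output (4, 'c'), add 'ccc' as idx 7
Step 8: w='c' (idx 1), end of input -> output (1, '')


Encoded: [(0, 'c'), (0, 'b'), (1, 'b'), (1, 'c'), (2, 'b'), (2, 'c'), (4, 'c'), (1, '')]


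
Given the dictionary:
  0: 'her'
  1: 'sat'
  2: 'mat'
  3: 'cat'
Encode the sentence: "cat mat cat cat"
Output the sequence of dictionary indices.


Look up each word in the dictionary:
  'cat' -> 3
  'mat' -> 2
  'cat' -> 3
  'cat' -> 3

Encoded: [3, 2, 3, 3]


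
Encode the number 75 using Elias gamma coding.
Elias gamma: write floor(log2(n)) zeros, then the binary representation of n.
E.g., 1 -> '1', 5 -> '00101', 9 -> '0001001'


num_bits = floor(log2(75)) + 1 = 7
leading_zeros = num_bits - 1 = 6
binary(75) = 1001011

Elias gamma(75) = '000000' + '1001011' = 0000001001011 (13 bits)


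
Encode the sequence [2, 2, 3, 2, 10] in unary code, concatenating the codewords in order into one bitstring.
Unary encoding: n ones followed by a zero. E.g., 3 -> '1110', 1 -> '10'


Encode each number as n ones followed by a terminating 0:
  2 -> 110 (3 bits)
  2 -> 110 (3 bits)
  3 -> 1110 (4 bits)
  2 -> 110 (3 bits)
  10 -> 11111111110 (11 bits)
Total length = 3 + 3 + 4 + 3 + 11 = 24 bits.

Unary([2, 2, 3, 2, 10]) = 110110111011011111111110 (24 bits)


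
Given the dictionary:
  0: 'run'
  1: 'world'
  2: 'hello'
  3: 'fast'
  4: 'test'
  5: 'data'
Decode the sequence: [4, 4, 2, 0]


Look up each index in the dictionary:
  4 -> 'test'
  4 -> 'test'
  2 -> 'hello'
  0 -> 'run'

Decoded: "test test hello run"


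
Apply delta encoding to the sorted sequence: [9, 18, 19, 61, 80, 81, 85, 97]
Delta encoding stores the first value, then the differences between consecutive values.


First value: 9
Deltas:
  18 - 9 = 9
  19 - 18 = 1
  61 - 19 = 42
  80 - 61 = 19
  81 - 80 = 1
  85 - 81 = 4
  97 - 85 = 12


Delta encoded: [9, 9, 1, 42, 19, 1, 4, 12]


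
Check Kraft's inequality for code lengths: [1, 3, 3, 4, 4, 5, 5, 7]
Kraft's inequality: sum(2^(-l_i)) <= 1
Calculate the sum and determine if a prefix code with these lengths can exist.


Sum = 2^(-1) + 2^(-3) + 2^(-3) + 2^(-4) + 2^(-4) + 2^(-5) + 2^(-5) + 2^(-7)
    = 0.5 + 0.125 + 0.125 + 0.0625 + 0.0625 + 0.03125 + 0.03125 + 0.0078125
    = 121/128 = 0.9453125
Since 0.9453125 <= 1, Kraft's inequality IS satisfied.
A prefix code with these lengths CAN exist.

Kraft sum = 0.9453125. Satisfied.


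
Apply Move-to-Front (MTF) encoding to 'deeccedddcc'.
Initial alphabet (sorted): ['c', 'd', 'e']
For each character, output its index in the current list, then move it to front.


MTF encoding:
'd': index 1 in ['c', 'd', 'e'] -> ['d', 'c', 'e']
'e': index 2 in ['d', 'c', 'e'] -> ['e', 'd', 'c']
'e': index 0 in ['e', 'd', 'c'] -> ['e', 'd', 'c']
'c': index 2 in ['e', 'd', 'c'] -> ['c', 'e', 'd']
'c': index 0 in ['c', 'e', 'd'] -> ['c', 'e', 'd']
'e': index 1 in ['c', 'e', 'd'] -> ['e', 'c', 'd']
'd': index 2 in ['e', 'c', 'd'] -> ['d', 'e', 'c']
'd': index 0 in ['d', 'e', 'c'] -> ['d', 'e', 'c']
'd': index 0 in ['d', 'e', 'c'] -> ['d', 'e', 'c']
'c': index 2 in ['d', 'e', 'c'] -> ['c', 'd', 'e']
'c': index 0 in ['c', 'd', 'e'] -> ['c', 'd', 'e']


Output: [1, 2, 0, 2, 0, 1, 2, 0, 0, 2, 0]


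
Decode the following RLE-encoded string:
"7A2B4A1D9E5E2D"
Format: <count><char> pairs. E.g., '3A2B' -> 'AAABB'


Expanding each <count><char> pair:
  7A -> 'AAAAAAA'
  2B -> 'BB'
  4A -> 'AAAA'
  1D -> 'D'
  9E -> 'EEEEEEEEE'
  5E -> 'EEEEE'
  2D -> 'DD'

Decoded = AAAAAAABBAAAADEEEEEEEEEEEEEEDD


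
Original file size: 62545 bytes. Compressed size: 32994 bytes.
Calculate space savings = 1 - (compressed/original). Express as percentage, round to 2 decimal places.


ratio = compressed/original = 32994/62545 = 0.527524
savings = 1 - ratio = 1 - 0.527524 = 0.472476
as a percentage: 0.472476 * 100 = 47.25%

Space savings = 1 - 32994/62545 = 47.25%


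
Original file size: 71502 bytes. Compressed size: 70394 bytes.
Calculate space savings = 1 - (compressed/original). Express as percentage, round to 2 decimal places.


ratio = compressed/original = 70394/71502 = 0.984504
savings = 1 - ratio = 1 - 0.984504 = 0.015496
as a percentage: 0.015496 * 100 = 1.55%

Space savings = 1 - 70394/71502 = 1.55%


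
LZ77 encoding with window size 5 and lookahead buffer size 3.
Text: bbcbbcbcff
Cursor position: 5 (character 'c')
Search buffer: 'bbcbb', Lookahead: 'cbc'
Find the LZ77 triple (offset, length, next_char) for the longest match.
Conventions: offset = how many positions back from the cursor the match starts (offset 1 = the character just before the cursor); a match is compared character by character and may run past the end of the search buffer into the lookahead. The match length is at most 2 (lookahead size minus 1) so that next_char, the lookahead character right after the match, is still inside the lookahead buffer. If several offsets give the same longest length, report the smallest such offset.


Try each offset into the search buffer:
  offset=1 (pos 4, char 'b'): match length 0
  offset=2 (pos 3, char 'b'): match length 0
  offset=3 (pos 2, char 'c'): match length 2
  offset=4 (pos 1, char 'b'): match length 0
  offset=5 (pos 0, char 'b'): match length 0
Longest match has length 2 at offset 3.
next_char = character at position 5 + 2 = 7 -> 'c'

Best match: offset=3, length=2 (matching 'cb' starting at position 2)
LZ77 triple: (3, 2, 'c')


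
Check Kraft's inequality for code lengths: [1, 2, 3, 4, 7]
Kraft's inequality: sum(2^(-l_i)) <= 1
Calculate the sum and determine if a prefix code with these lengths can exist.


Sum = 2^(-1) + 2^(-2) + 2^(-3) + 2^(-4) + 2^(-7)
    = 0.5 + 0.25 + 0.125 + 0.0625 + 0.0078125
    = 121/128 = 0.9453125
Since 0.9453125 <= 1, Kraft's inequality IS satisfied.
A prefix code with these lengths CAN exist.

Kraft sum = 0.9453125. Satisfied.


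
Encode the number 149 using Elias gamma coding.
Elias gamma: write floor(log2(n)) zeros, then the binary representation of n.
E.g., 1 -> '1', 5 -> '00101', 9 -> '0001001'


num_bits = floor(log2(149)) + 1 = 8
leading_zeros = num_bits - 1 = 7
binary(149) = 10010101

Elias gamma(149) = '0000000' + '10010101' = 000000010010101 (15 bits)


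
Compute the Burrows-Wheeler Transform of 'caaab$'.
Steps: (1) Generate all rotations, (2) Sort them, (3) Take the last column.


Rotations (sorted):
  0: $caaab -> last char: b
  1: aaab$c -> last char: c
  2: aab$ca -> last char: a
  3: ab$caa -> last char: a
  4: b$caaa -> last char: a
  5: caaab$ -> last char: $


BWT = bcaaa$


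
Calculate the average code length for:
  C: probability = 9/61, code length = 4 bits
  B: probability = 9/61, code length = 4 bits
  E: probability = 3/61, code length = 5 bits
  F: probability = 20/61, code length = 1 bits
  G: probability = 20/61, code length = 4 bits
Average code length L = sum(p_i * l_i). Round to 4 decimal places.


Weighted contributions p_i * l_i:
  C: (9/61) * 4 = 36/61
  B: (9/61) * 4 = 36/61
  E: (3/61) * 5 = 15/61
  F: (20/61) * 1 = 20/61
  G: (20/61) * 4 = 80/61
Sum = (36 + 36 + 15 + 20 + 80)/61 = 187/61

L = 187/61 = 3.0656 bits/symbol


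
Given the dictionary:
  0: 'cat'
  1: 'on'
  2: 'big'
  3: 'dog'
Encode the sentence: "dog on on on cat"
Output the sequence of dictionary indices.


Look up each word in the dictionary:
  'dog' -> 3
  'on' -> 1
  'on' -> 1
  'on' -> 1
  'cat' -> 0

Encoded: [3, 1, 1, 1, 0]


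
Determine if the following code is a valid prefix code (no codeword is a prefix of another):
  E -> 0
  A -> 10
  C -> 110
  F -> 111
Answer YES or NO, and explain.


Checking each pair (does one codeword prefix another?):
  E='0' vs A='10': no prefix
  E='0' vs C='110': no prefix
  E='0' vs F='111': no prefix
  A='10' vs E='0': no prefix
  A='10' vs C='110': no prefix
  A='10' vs F='111': no prefix
  C='110' vs E='0': no prefix
  C='110' vs A='10': no prefix
  C='110' vs F='111': no prefix
  F='111' vs E='0': no prefix
  F='111' vs A='10': no prefix
  F='111' vs C='110': no prefix
No violation found over all pairs.

YES -- this is a valid prefix code. No codeword is a prefix of any other codeword.


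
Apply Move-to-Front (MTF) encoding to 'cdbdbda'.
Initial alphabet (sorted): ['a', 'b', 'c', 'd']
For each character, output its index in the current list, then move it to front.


MTF encoding:
'c': index 2 in ['a', 'b', 'c', 'd'] -> ['c', 'a', 'b', 'd']
'd': index 3 in ['c', 'a', 'b', 'd'] -> ['d', 'c', 'a', 'b']
'b': index 3 in ['d', 'c', 'a', 'b'] -> ['b', 'd', 'c', 'a']
'd': index 1 in ['b', 'd', 'c', 'a'] -> ['d', 'b', 'c', 'a']
'b': index 1 in ['d', 'b', 'c', 'a'] -> ['b', 'd', 'c', 'a']
'd': index 1 in ['b', 'd', 'c', 'a'] -> ['d', 'b', 'c', 'a']
'a': index 3 in ['d', 'b', 'c', 'a'] -> ['a', 'd', 'b', 'c']


Output: [2, 3, 3, 1, 1, 1, 3]


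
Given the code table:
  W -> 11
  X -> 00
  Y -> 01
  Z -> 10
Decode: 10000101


Decoding:
10 -> Z
00 -> X
01 -> Y
01 -> Y


Result: ZXYY


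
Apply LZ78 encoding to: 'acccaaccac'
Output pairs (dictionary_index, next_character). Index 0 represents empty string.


LZ78 encoding steps:
Dictionary: {0: ''}
Step 1: w='' (idx 0), next='a' -> output (0, 'a'), add 'a' as idx 1
Step 2: w='' (idx 0), next='c' -> output (0, 'c'), add 'c' as idx 2
Step 3: w='c' (idx 2), next='c' -> output (2, 'c'), add 'cc' as idx 3
Step 4: w='a' (idx 1), next='a' -> output (1, 'a'), add 'aa' as idx 4
Step 5: w='cc' (idx 3), next='a' -> output (3, 'a'), add 'cca' as idx 5
Step 6: w='c' (idx 2), end of input -> output (2, '')


Encoded: [(0, 'a'), (0, 'c'), (2, 'c'), (1, 'a'), (3, 'a'), (2, '')]


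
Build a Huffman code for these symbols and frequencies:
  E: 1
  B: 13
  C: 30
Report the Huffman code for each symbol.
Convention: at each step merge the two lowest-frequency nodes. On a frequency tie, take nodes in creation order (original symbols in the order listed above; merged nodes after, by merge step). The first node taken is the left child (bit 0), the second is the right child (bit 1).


Huffman tree construction:
Step 1: Merge E(1) + B(13) = 14
Step 2: Merge (E+B)(14) + C(30) = 44
Read each symbol's code off the tree from the root (left child = 0, right child = 1).

Codes:
  E: 00 (length 2)
  B: 01 (length 2)
  C: 1 (length 1)
Average code length: 58/44 = 1.3182 bits/symbol


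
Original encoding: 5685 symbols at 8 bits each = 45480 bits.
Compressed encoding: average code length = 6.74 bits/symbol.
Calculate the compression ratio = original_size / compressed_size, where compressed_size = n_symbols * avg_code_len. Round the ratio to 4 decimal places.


original_size = n_symbols * orig_bits = 5685 * 8 = 45480 bits
compressed_size = n_symbols * avg_code_len = 5685 * 6.74 = 38316.9 bits
ratio = original_size / compressed_size = 45480 / 38316.9 = 1.1869

Compression ratio = 1.1869


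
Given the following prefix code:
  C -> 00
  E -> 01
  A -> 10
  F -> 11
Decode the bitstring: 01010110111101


Decoding step by step:
Bits 01 -> E
Bits 01 -> E
Bits 01 -> E
Bits 10 -> A
Bits 11 -> F
Bits 11 -> F
Bits 01 -> E


Decoded message: EEEAFFE


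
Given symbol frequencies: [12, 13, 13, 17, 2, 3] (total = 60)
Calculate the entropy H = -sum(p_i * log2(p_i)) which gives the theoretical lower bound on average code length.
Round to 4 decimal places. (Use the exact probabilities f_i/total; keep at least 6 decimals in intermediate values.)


Per-symbol terms -p_i * log2(p_i) with p_i = f_i/60:
  p = 12/60 = 0.200000: log2(p) = -2.321928, -p*log2(p) = 0.464386
  p = 13/60 = 0.216667: log2(p) = -2.206451, -p*log2(p) = 0.478064
  p = 13/60 = 0.216667: log2(p) = -2.206451, -p*log2(p) = 0.478064
  p = 17/60 = 0.283333: log2(p) = -1.819428, -p*log2(p) = 0.515505
  p = 2/60 = 0.033333: log2(p) = -4.906891, -p*log2(p) = 0.163563
  p = 3/60 = 0.050000: log2(p) = -4.321928, -p*log2(p) = 0.216096
H = 0.464386 + 0.478064 + 0.478064 + 0.515505 + 0.163563 + 0.216096 = 2.315678

H = 2.3157 bits/symbol


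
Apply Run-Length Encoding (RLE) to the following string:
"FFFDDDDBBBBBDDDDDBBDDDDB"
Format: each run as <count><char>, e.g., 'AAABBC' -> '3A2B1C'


Scanning runs left to right:
  i=0: run of 'F' x 3 -> '3F'
  i=3: run of 'D' x 4 -> '4D'
  i=7: run of 'B' x 5 -> '5B'
  i=12: run of 'D' x 5 -> '5D'
  i=17: run of 'B' x 2 -> '2B'
  i=19: run of 'D' x 4 -> '4D'
  i=23: run of 'B' x 1 -> '1B'

RLE = 3F4D5B5D2B4D1B


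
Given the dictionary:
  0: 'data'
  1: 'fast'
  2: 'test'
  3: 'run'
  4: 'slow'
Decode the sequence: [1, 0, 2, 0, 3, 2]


Look up each index in the dictionary:
  1 -> 'fast'
  0 -> 'data'
  2 -> 'test'
  0 -> 'data'
  3 -> 'run'
  2 -> 'test'

Decoded: "fast data test data run test"


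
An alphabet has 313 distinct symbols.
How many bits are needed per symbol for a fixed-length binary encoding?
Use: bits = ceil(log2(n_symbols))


log2(313) = 8.29
Bracket: 2^8 = 256 < 313 <= 2^9 = 512
So ceil(log2(313)) = 9

bits = ceil(log2(313)) = ceil(8.29) = 9 bits


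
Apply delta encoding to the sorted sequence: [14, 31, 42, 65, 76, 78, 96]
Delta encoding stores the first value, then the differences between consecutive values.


First value: 14
Deltas:
  31 - 14 = 17
  42 - 31 = 11
  65 - 42 = 23
  76 - 65 = 11
  78 - 76 = 2
  96 - 78 = 18


Delta encoded: [14, 17, 11, 23, 11, 2, 18]


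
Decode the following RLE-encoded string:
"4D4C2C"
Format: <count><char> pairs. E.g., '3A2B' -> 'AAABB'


Expanding each <count><char> pair:
  4D -> 'DDDD'
  4C -> 'CCCC'
  2C -> 'CC'

Decoded = DDDDCCCCCC


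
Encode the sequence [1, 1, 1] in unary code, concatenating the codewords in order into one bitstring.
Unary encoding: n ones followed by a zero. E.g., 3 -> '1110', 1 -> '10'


Encode each number as n ones followed by a terminating 0:
  1 -> 10 (2 bits)
  1 -> 10 (2 bits)
  1 -> 10 (2 bits)
Total length = 2 + 2 + 2 = 6 bits.

Unary([1, 1, 1]) = 101010 (6 bits)


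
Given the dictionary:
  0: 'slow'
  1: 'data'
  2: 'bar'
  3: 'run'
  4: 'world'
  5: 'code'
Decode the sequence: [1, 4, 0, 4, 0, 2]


Look up each index in the dictionary:
  1 -> 'data'
  4 -> 'world'
  0 -> 'slow'
  4 -> 'world'
  0 -> 'slow'
  2 -> 'bar'

Decoded: "data world slow world slow bar"


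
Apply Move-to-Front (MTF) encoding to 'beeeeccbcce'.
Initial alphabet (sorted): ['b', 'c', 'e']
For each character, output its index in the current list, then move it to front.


MTF encoding:
'b': index 0 in ['b', 'c', 'e'] -> ['b', 'c', 'e']
'e': index 2 in ['b', 'c', 'e'] -> ['e', 'b', 'c']
'e': index 0 in ['e', 'b', 'c'] -> ['e', 'b', 'c']
'e': index 0 in ['e', 'b', 'c'] -> ['e', 'b', 'c']
'e': index 0 in ['e', 'b', 'c'] -> ['e', 'b', 'c']
'c': index 2 in ['e', 'b', 'c'] -> ['c', 'e', 'b']
'c': index 0 in ['c', 'e', 'b'] -> ['c', 'e', 'b']
'b': index 2 in ['c', 'e', 'b'] -> ['b', 'c', 'e']
'c': index 1 in ['b', 'c', 'e'] -> ['c', 'b', 'e']
'c': index 0 in ['c', 'b', 'e'] -> ['c', 'b', 'e']
'e': index 2 in ['c', 'b', 'e'] -> ['e', 'c', 'b']


Output: [0, 2, 0, 0, 0, 2, 0, 2, 1, 0, 2]


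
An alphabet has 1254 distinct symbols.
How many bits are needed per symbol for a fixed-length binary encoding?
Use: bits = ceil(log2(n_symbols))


log2(1254) = 10.2923
Bracket: 2^10 = 1024 < 1254 <= 2^11 = 2048
So ceil(log2(1254)) = 11

bits = ceil(log2(1254)) = ceil(10.2923) = 11 bits


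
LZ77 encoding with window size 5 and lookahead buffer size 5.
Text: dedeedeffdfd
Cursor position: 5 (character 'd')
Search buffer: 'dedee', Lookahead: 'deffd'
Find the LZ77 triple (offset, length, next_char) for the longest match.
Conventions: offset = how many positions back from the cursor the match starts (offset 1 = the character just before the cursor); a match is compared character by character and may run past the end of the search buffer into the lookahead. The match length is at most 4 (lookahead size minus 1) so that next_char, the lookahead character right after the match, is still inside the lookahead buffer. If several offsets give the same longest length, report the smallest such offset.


Try each offset into the search buffer:
  offset=1 (pos 4, char 'e'): match length 0
  offset=2 (pos 3, char 'e'): match length 0
  offset=3 (pos 2, char 'd'): match length 2
  offset=4 (pos 1, char 'e'): match length 0
  offset=5 (pos 0, char 'd'): match length 2
Longest match has length 2, found at offsets 3, 5; take the smallest, offset 3.
next_char = character at position 5 + 2 = 7 -> 'f'

Best match: offset=3, length=2 (matching 'de' starting at position 2)
LZ77 triple: (3, 2, 'f')


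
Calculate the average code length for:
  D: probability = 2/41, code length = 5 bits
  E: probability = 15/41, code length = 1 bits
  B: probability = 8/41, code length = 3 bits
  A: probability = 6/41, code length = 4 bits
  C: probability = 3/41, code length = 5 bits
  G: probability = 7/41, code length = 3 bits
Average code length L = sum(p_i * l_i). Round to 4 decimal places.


Weighted contributions p_i * l_i:
  D: (2/41) * 5 = 10/41
  E: (15/41) * 1 = 15/41
  B: (8/41) * 3 = 24/41
  A: (6/41) * 4 = 24/41
  C: (3/41) * 5 = 15/41
  G: (7/41) * 3 = 21/41
Sum = (10 + 15 + 24 + 24 + 15 + 21)/41 = 109/41

L = 109/41 = 2.6585 bits/symbol


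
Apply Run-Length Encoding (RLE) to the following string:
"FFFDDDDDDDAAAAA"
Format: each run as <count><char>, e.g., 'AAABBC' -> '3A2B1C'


Scanning runs left to right:
  i=0: run of 'F' x 3 -> '3F'
  i=3: run of 'D' x 7 -> '7D'
  i=10: run of 'A' x 5 -> '5A'

RLE = 3F7D5A


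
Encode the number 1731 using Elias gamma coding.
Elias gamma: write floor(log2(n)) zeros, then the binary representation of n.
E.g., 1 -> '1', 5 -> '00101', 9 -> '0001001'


num_bits = floor(log2(1731)) + 1 = 11
leading_zeros = num_bits - 1 = 10
binary(1731) = 11011000011

Elias gamma(1731) = '0000000000' + '11011000011' = 000000000011011000011 (21 bits)


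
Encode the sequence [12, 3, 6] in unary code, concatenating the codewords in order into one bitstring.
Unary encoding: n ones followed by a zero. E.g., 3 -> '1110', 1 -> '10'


Encode each number as n ones followed by a terminating 0:
  12 -> 1111111111110 (13 bits)
  3 -> 1110 (4 bits)
  6 -> 1111110 (7 bits)
Total length = 13 + 4 + 7 = 24 bits.

Unary([12, 3, 6]) = 111111111111011101111110 (24 bits)


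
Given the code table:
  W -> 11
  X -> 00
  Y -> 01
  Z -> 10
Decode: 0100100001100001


Decoding:
01 -> Y
00 -> X
10 -> Z
00 -> X
01 -> Y
10 -> Z
00 -> X
01 -> Y


Result: YXZXYZXY


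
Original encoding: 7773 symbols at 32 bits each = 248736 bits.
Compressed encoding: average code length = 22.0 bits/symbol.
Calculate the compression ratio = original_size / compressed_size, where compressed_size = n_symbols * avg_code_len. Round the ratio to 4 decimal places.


original_size = n_symbols * orig_bits = 7773 * 32 = 248736 bits
compressed_size = n_symbols * avg_code_len = 7773 * 22.0 = 171006.0 bits
ratio = original_size / compressed_size = 248736 / 171006.0 = 1.4545

Compression ratio = 1.4545


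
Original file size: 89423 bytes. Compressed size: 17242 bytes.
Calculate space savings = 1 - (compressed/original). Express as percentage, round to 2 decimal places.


ratio = compressed/original = 17242/89423 = 0.192814
savings = 1 - ratio = 1 - 0.192814 = 0.807186
as a percentage: 0.807186 * 100 = 80.72%

Space savings = 1 - 17242/89423 = 80.72%


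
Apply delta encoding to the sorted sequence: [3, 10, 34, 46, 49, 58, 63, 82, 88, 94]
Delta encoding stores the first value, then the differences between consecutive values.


First value: 3
Deltas:
  10 - 3 = 7
  34 - 10 = 24
  46 - 34 = 12
  49 - 46 = 3
  58 - 49 = 9
  63 - 58 = 5
  82 - 63 = 19
  88 - 82 = 6
  94 - 88 = 6


Delta encoded: [3, 7, 24, 12, 3, 9, 5, 19, 6, 6]


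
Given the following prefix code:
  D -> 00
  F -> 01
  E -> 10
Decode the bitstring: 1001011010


Decoding step by step:
Bits 10 -> E
Bits 01 -> F
Bits 01 -> F
Bits 10 -> E
Bits 10 -> E


Decoded message: EFFEE


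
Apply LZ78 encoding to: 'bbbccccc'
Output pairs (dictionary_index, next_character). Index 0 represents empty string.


LZ78 encoding steps:
Dictionary: {0: ''}
Step 1: w='' (idx 0), next='b' -> output (0, 'b'), add 'b' as idx 1
Step 2: w='b' (idx 1), next='b' -> output (1, 'b'), add 'bb' as idx 2
Step 3: w='' (idx 0), next='c' -> output (0, 'c'), add 'c' as idx 3
Step 4: w='c' (idx 3), next='c' -> output (3, 'c'), add 'cc' as idx 4
Step 5: w='cc' (idx 4), end of input -> output (4, '')


Encoded: [(0, 'b'), (1, 'b'), (0, 'c'), (3, 'c'), (4, '')]


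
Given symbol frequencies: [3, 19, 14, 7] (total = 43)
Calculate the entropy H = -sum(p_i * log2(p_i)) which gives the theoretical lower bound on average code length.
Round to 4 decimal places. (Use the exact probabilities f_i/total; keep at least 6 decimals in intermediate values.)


Per-symbol terms -p_i * log2(p_i) with p_i = f_i/43:
  p = 3/43 = 0.069767: log2(p) = -3.841302, -p*log2(p) = 0.267998
  p = 19/43 = 0.441860: log2(p) = -1.178337, -p*log2(p) = 0.520661
  p = 14/43 = 0.325581: log2(p) = -1.618910, -p*log2(p) = 0.527087
  p = 7/43 = 0.162791: log2(p) = -2.618910, -p*log2(p) = 0.426334
H = 0.267998 + 0.520661 + 0.527087 + 0.426334 = 1.742080

H = 1.7421 bits/symbol


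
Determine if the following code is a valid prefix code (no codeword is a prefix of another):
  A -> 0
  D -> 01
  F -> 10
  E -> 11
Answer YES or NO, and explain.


Checking each pair (does one codeword prefix another?):
  A='0' vs D='01': prefix -- VIOLATION

NO -- this is NOT a valid prefix code. A (0) is a prefix of D (01).


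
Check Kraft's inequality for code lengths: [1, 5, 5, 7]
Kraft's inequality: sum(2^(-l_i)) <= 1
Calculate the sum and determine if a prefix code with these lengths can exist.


Sum = 2^(-1) + 2^(-5) + 2^(-5) + 2^(-7)
    = 0.5 + 0.03125 + 0.03125 + 0.0078125
    = 73/128 = 0.5703125
Since 0.5703125 <= 1, Kraft's inequality IS satisfied.
A prefix code with these lengths CAN exist.

Kraft sum = 0.5703125. Satisfied.


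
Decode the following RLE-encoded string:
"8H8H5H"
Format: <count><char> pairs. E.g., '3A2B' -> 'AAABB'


Expanding each <count><char> pair:
  8H -> 'HHHHHHHH'
  8H -> 'HHHHHHHH'
  5H -> 'HHHHH'

Decoded = HHHHHHHHHHHHHHHHHHHHH


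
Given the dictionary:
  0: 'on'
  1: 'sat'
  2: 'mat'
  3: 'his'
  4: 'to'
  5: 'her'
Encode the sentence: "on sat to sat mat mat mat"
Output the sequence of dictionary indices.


Look up each word in the dictionary:
  'on' -> 0
  'sat' -> 1
  'to' -> 4
  'sat' -> 1
  'mat' -> 2
  'mat' -> 2
  'mat' -> 2

Encoded: [0, 1, 4, 1, 2, 2, 2]


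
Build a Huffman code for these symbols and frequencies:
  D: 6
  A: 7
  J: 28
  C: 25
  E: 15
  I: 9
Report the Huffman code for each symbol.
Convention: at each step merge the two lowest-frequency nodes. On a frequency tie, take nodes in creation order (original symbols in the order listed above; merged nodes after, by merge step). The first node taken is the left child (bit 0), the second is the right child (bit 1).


Huffman tree construction:
Step 1: Merge D(6) + A(7) = 13
Step 2: Merge I(9) + (D+A)(13) = 22
Step 3: Merge E(15) + (I+(D+A))(22) = 37
Step 4: Merge C(25) + J(28) = 53
Step 5: Merge (E+(I+(D+A)))(37) + (C+J)(53) = 90
Read each symbol's code off the tree from the root (left child = 0, right child = 1).

Codes:
  D: 0110 (length 4)
  A: 0111 (length 4)
  J: 11 (length 2)
  C: 10 (length 2)
  E: 00 (length 2)
  I: 010 (length 3)
Average code length: 215/90 = 2.3889 bits/symbol


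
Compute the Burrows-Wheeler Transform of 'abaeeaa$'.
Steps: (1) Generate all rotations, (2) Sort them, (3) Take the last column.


Rotations (sorted):
  0: $abaeeaa -> last char: a
  1: a$abaeea -> last char: a
  2: aa$abaee -> last char: e
  3: abaeeaa$ -> last char: $
  4: aeeaa$ab -> last char: b
  5: baeeaa$a -> last char: a
  6: eaa$abae -> last char: e
  7: eeaa$aba -> last char: a


BWT = aae$baea


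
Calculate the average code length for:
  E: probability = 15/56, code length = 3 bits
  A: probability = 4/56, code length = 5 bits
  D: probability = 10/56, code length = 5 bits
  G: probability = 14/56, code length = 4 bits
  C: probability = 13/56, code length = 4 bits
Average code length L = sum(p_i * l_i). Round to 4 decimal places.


Weighted contributions p_i * l_i:
  E: (15/56) * 3 = 45/56
  A: (4/56) * 5 = 20/56
  D: (10/56) * 5 = 50/56
  G: (14/56) * 4 = 56/56
  C: (13/56) * 4 = 52/56
Sum = (45 + 20 + 50 + 56 + 52)/56 = 223/56

L = 223/56 = 3.9821 bits/symbol


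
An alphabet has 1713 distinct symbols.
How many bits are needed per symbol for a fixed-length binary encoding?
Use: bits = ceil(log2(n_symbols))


log2(1713) = 10.7423
Bracket: 2^10 = 1024 < 1713 <= 2^11 = 2048
So ceil(log2(1713)) = 11

bits = ceil(log2(1713)) = ceil(10.7423) = 11 bits


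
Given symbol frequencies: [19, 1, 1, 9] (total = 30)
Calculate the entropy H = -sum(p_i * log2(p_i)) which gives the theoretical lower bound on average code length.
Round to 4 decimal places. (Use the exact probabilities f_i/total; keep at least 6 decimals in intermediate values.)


Per-symbol terms -p_i * log2(p_i) with p_i = f_i/30:
  p = 19/30 = 0.633333: log2(p) = -0.658963, -p*log2(p) = 0.417343
  p = 1/30 = 0.033333: log2(p) = -4.906891, -p*log2(p) = 0.163563
  p = 1/30 = 0.033333: log2(p) = -4.906891, -p*log2(p) = 0.163563
  p = 9/30 = 0.300000: log2(p) = -1.736966, -p*log2(p) = 0.521090
H = 0.417343 + 0.163563 + 0.163563 + 0.521090 = 1.265559

H = 1.2656 bits/symbol


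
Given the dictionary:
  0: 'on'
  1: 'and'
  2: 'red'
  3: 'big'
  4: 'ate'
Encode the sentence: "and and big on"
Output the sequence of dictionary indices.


Look up each word in the dictionary:
  'and' -> 1
  'and' -> 1
  'big' -> 3
  'on' -> 0

Encoded: [1, 1, 3, 0]


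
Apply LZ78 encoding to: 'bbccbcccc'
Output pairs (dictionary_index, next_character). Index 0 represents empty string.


LZ78 encoding steps:
Dictionary: {0: ''}
Step 1: w='' (idx 0), next='b' -> output (0, 'b'), add 'b' as idx 1
Step 2: w='b' (idx 1), next='c' -> output (1, 'c'), add 'bc' as idx 2
Step 3: w='' (idx 0), next='c' -> output (0, 'c'), add 'c' as idx 3
Step 4: w='bc' (idx 2), next='c' -> output (2, 'c'), add 'bcc' as idx 4
Step 5: w='c' (idx 3), next='c' -> output (3, 'c'), add 'cc' as idx 5


Encoded: [(0, 'b'), (1, 'c'), (0, 'c'), (2, 'c'), (3, 'c')]
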